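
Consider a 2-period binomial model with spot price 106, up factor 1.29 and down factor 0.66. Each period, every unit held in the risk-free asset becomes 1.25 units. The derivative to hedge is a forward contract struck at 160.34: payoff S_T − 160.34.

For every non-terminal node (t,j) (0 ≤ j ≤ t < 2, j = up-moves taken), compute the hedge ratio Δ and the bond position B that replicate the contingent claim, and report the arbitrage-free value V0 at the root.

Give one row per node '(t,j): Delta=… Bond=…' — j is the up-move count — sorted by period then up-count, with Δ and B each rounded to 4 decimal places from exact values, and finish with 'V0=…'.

Under the risk-neutral measure, an up-move has probability p* = (R−d)/(u−d) = 0.9365 and values discount at R = 1.25.
Terminal payoffs: V(2,0)=-114.1664, V(2,1)=-70.0916, V(2,2)=16.0546
  t=1,j=0: stock 69.9600 → up 90.2484 (V=-70.0916), down 46.1736 (V=-114.1664). Price -58.3120; hedge Δ=1.0000, bond B=-128.2720.
  t=1,j=1: stock 136.7400 → up 176.3946 (V=16.0546), down 90.2484 (V=-70.0916). Price 8.4680; hedge Δ=1.0000, bond B=-128.2720.
  t=0,j=0: stock 106.0000 → up 136.7400 (V=8.4680), down 69.9600 (V=-58.3120). Price 3.3824; hedge Δ=1.0000, bond B=-102.6176.
The time-0 hedge costs 3.3824, which is the no-arbitrage price.

(0,0): Delta=1.0000 Bond=-102.6176
(1,0): Delta=1.0000 Bond=-128.2720
(1,1): Delta=1.0000 Bond=-128.2720
V0=3.3824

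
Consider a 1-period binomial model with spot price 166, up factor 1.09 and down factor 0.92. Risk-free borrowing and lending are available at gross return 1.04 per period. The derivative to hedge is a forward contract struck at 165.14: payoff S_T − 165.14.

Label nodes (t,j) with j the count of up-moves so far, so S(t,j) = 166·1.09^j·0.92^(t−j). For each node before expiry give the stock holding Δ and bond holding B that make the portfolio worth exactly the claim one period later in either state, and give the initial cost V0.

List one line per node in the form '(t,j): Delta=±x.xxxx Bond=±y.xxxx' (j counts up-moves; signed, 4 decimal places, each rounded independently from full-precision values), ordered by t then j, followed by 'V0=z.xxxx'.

(0,0): Delta=1.0000 Bond=-158.7885
V0=7.2115

Risk-neutral probability p* = (R−d)/(u−d) = (1.04−0.92)/(1.09−0.92) = 0.7059.
At expiry t=1: V(1,0)=-12.4200, V(1,1)=15.8000
(0,0): S=166.0000. Δ = (V_up−V_dn)/(S_up−S_dn) = (15.8000−-12.4200)/(180.9400−152.7200) = 1.0000. V = [p*·15.8000 + (1−p*)·-12.4200]/1.04 = 7.2115. B = V − Δ·S = -158.7885.
The time-0 hedge costs 7.2115, which is the no-arbitrage price.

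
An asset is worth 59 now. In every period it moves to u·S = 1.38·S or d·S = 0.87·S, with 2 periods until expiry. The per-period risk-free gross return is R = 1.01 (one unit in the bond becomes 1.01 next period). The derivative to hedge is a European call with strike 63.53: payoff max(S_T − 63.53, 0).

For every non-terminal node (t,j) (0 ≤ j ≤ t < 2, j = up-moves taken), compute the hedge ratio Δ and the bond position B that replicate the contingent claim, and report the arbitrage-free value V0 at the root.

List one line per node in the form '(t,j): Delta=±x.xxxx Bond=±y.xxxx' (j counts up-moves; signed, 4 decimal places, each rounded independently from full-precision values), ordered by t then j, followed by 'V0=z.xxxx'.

The replicating-portfolio and risk-neutral prices coincide; use p* = (1.01−0.87)/(1.38−0.87) = 0.2745 for the latter.
Terminal values V(2,·): V(2,0)=0.0000, V(2,1)=7.3054, V(2,2)=48.8296
  t=1,j=0: stock 51.3300 → up 70.8354 (V=7.3054), down 44.6571 (V=0.0000). Price 1.9855; hedge Δ=0.2791, bond B=-12.3388.
  t=1,j=1: stock 81.4200 → up 112.3596 (V=48.8296), down 70.8354 (V=7.3054). Price 18.5190; hedge Δ=1.0000, bond B=-62.9010.
  t=0,j=0: stock 59.0000 → up 81.4200 (V=18.5190), down 51.3300 (V=1.9855). Price 6.4596; hedge Δ=0.5495, bond B=-25.9590.
Check: Δ(0,0)·S0 + B(0,0) = 6.4596 = V0.

(0,0): Delta=0.5495 Bond=-25.9590
(1,0): Delta=0.2791 Bond=-12.3388
(1,1): Delta=1.0000 Bond=-62.9010
V0=6.4596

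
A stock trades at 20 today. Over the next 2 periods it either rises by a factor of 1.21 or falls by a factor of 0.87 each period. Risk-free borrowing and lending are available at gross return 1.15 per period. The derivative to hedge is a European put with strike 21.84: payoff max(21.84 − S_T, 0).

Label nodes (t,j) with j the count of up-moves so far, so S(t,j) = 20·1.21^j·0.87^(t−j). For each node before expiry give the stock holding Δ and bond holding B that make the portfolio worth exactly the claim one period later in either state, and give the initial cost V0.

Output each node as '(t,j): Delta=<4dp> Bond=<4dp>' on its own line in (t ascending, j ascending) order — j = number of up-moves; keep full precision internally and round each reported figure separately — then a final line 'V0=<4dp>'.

Risk-neutral probability p* = (R−d)/(u−d) = (1.15−0.87)/(1.21−0.87) = 0.8235.
Payoff layer (t=2): V(2,0)=6.7020, V(2,1)=0.7860, V(2,2)=0.0000
Node (1,0) S=17.4000: V=(p*·0.7860+(1−p*)·6.7020)/1.15=1.5913; Δ=(0.7860−6.7020)/(21.0540−15.1380)=-1.0000; B=V−Δ·S=18.9913
Node (1,1) S=24.2000: V=(p*·0.0000+(1−p*)·0.7860)/1.15=0.1206; Δ=(0.0000−0.7860)/(29.2820−21.0540)=-0.0955; B=V−Δ·S=2.4324
Node (0,0) S=20.0000: V=(p*·0.1206+(1−p*)·1.5913)/1.15=0.3306; Δ=(0.1206−1.5913)/(24.2000−17.4000)=-0.2163; B=V−Δ·S=4.6561
Check: Δ(0,0)·S0 + B(0,0) = 0.3306 = V0.

(0,0): Delta=-0.2163 Bond=4.6561
(1,0): Delta=-1.0000 Bond=18.9913
(1,1): Delta=-0.0955 Bond=2.4324
V0=0.3306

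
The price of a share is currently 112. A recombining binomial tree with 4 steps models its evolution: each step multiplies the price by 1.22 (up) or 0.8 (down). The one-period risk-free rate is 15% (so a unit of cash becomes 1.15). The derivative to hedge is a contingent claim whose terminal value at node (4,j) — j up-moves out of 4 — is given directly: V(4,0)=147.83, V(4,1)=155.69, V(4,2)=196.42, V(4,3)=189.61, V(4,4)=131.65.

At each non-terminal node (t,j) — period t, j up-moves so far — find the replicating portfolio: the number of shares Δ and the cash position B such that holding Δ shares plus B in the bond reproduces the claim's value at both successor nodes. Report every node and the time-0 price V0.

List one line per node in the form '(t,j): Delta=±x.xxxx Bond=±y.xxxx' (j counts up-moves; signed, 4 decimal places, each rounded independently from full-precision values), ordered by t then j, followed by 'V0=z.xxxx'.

(0,0): Delta=-0.4618 Bond=144.2886
(1,0): Delta=0.1367 Bond=112.3026
(1,1): Delta=-0.5403 Bond=176.6577
(2,0): Delta=1.0182 Bond=65.9614
(2,1): Delta=0.0211 Bond=141.7853
(2,2): Delta=-0.6140 Bond=215.4306
(3,0): Delta=0.3264 Bond=115.5292
(3,1): Delta=1.1089 Bond=67.9209
(3,2): Delta=-0.1216 Bond=182.0795
(3,3): Delta=-0.6785 Bond=260.8783
V0=92.5618

The replicating-portfolio and risk-neutral prices coincide; use p* = (1.15−0.8)/(1.22−0.8) = 0.8333 for the latter.
At expiry t=4: V(4,0)=147.8300, V(4,1)=155.6900, V(4,2)=196.4200, V(4,3)=189.6100, V(4,4)=131.6500
(3,0): S=57.3440. Δ = (V_up−V_dn)/(S_up−S_dn) = (155.6900−147.8300)/(69.9597−45.8752) = 0.3264. V = [p*·155.6900 + (1−p*)·147.8300]/1.15 = 134.2435. B = V − Δ·S = 115.5292.
(3,1): S=87.4496. Δ = (V_up−V_dn)/(S_up−S_dn) = (196.4200−155.6900)/(106.6885−69.9597) = 1.1089. V = [p*·196.4200 + (1−p*)·155.6900]/1.15 = 164.8971. B = V − Δ·S = 67.9209.
(3,2): S=133.3606. Δ = (V_up−V_dn)/(S_up−S_dn) = (189.6100−196.4200)/(162.7000−106.6885) = -0.1216. V = [p*·189.6100 + (1−p*)·196.4200]/1.15 = 165.8652. B = V − Δ·S = 182.0795.
(3,3): S=203.3750. Δ = (V_up−V_dn)/(S_up−S_dn) = (131.6500−189.6100)/(248.1175−162.7000) = -0.6785. V = [p*·131.6500 + (1−p*)·189.6100]/1.15 = 122.8783. B = V − Δ·S = 260.8783.
(2,0): S=71.6800. Δ = (V_up−V_dn)/(S_up−S_dn) = (164.8971−134.2435)/(87.4496−57.3440) = 1.0182. V = [p*·164.8971 + (1−p*)·134.2435]/1.15 = 138.9462. B = V − Δ·S = 65.9614.
(2,1): S=109.3120. Δ = (V_up−V_dn)/(S_up−S_dn) = (165.8652−164.8971)/(133.3606−87.4496) = 0.0211. V = [p*·165.8652 + (1−p*)·164.8971]/1.15 = 144.0903. B = V − Δ·S = 141.7853.
(2,2): S=166.7008. Δ = (V_up−V_dn)/(S_up−S_dn) = (122.8783−165.8652)/(203.3750−133.3606) = -0.6140. V = [p*·122.8783 + (1−p*)·165.8652]/1.15 = 113.0807. B = V − Δ·S = 215.4306.
(1,0): S=89.6000. Δ = (V_up−V_dn)/(S_up−S_dn) = (144.0903−138.9462)/(109.3120−71.6800) = 0.1367. V = [p*·144.0903 + (1−p*)·138.9462]/1.15 = 124.5504. B = V − Δ·S = 112.3026.
(1,1): S=136.6400. Δ = (V_up−V_dn)/(S_up−S_dn) = (113.0807−144.0903)/(166.7008−109.3120) = -0.5403. V = [p*·113.0807 + (1−p*)·144.0903]/1.15 = 102.8252. B = V − Δ·S = 176.6577.
(0,0): S=112.0000. Δ = (V_up−V_dn)/(S_up−S_dn) = (102.8252−124.5504)/(136.6400−89.6000) = -0.4618. V = [p*·102.8252 + (1−p*)·124.5504]/1.15 = 92.5618. B = V − Δ·S = 144.2886.
Each (Δ,B) replicates both successor values, so the strategy is self-financing and V0 is arbitrage-free.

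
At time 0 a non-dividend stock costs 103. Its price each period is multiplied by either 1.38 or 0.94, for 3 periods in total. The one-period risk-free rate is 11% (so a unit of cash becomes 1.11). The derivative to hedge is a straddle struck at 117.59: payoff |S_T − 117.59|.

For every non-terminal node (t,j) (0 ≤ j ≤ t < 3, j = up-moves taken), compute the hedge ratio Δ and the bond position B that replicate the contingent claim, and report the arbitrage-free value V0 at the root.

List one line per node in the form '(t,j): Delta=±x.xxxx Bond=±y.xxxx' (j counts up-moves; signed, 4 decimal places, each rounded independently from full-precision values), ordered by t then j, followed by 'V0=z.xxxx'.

No-arbitrage ⇒ martingale measure with p* = (R−d)/(u−d) = 0.3864.
Terminal values V(3,·): V(3,0)=32.0398, V(3,1)=8.0049, V(3,2)=66.7940, V(3,3)=153.1014
  t=2,j=0: stock 91.0108 → up 125.5949 (V=8.0049), down 85.5502 (V=32.0398). Price 20.4988; hedge Δ=-0.6002, bond B=75.1236.
  t=2,j=1: stock 133.6116 → up 184.3840 (V=66.7940), down 125.5949 (V=8.0049). Price 27.6747; hedge Δ=1.0000, bond B=-105.9369.
  t=2,j=2: stock 196.1532 → up 270.6914 (V=153.1014), down 184.3840 (V=66.7940). Price 90.2163; hedge Δ=1.0000, bond B=-105.9369.
  t=1,j=0: stock 96.8200 → up 133.6116 (V=27.6747), down 91.0108 (V=20.4988). Price 20.9651; hedge Δ=0.1684, bond B=4.6562.
  t=1,j=1: stock 142.1400 → up 196.1532 (V=90.2163), down 133.6116 (V=27.6747). Price 46.7013; hedge Δ=1.0000, bond B=-95.4387.
  t=0,j=0: stock 103.0000 → up 142.1400 (V=46.7013), down 96.8200 (V=20.9651). Price 27.8456; hedge Δ=0.5679, bond B=-30.6458.
Root portfolio cost Δ·103+B reproduces V0=27.8456.

(0,0): Delta=0.5679 Bond=-30.6458
(1,0): Delta=0.1684 Bond=4.6562
(1,1): Delta=1.0000 Bond=-95.4387
(2,0): Delta=-0.6002 Bond=75.1236
(2,1): Delta=1.0000 Bond=-105.9369
(2,2): Delta=1.0000 Bond=-105.9369
V0=27.8456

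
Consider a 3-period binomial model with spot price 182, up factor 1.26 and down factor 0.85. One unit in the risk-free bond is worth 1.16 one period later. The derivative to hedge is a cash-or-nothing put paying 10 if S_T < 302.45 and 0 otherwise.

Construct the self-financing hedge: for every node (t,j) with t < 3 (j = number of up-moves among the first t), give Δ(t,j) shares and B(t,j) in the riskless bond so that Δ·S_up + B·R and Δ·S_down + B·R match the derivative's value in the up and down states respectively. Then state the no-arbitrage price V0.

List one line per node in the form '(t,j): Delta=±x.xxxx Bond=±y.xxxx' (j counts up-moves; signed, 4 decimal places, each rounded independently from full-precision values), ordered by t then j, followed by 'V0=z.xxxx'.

The replicating-portfolio and risk-neutral prices coincide; use p* = (1.16−0.85)/(1.26−0.85) = 0.7561 for the latter.
At expiry t=3: V(3,0)=10.0000, V(3,1)=10.0000, V(3,2)=10.0000, V(3,3)=0.0000
  t=2,j=0: stock 131.4950 → up 165.6837 (V=10.0000), down 111.7707 (V=10.0000). Price 8.6207; hedge Δ=0.0000, bond B=8.6207.
  t=2,j=1: stock 194.9220 → up 245.6017 (V=10.0000), down 165.6837 (V=10.0000). Price 8.6207; hedge Δ=0.0000, bond B=8.6207.
  t=2,j=2: stock 288.9432 → up 364.0684 (V=0.0000), down 245.6017 (V=10.0000). Price 2.1026; hedge Δ=-0.0844, bond B=26.4929.
  t=1,j=0: stock 154.7000 → up 194.9220 (V=8.6207), down 131.4950 (V=8.6207). Price 7.4316; hedge Δ=0.0000, bond B=7.4316.
  t=1,j=1: stock 229.3200 → up 288.9432 (V=2.1026), down 194.9220 (V=8.6207). Price 3.1831; hedge Δ=-0.0693, bond B=19.0809.
  t=0,j=0: stock 182.0000 → up 229.3200 (V=3.1831), down 154.7000 (V=7.4316). Price 3.6373; hedge Δ=-0.0569, bond B=13.9996.
Each (Δ,B) replicates both successor values, so the strategy is self-financing and V0 is arbitrage-free.

(0,0): Delta=-0.0569 Bond=13.9996
(1,0): Delta=0.0000 Bond=7.4316
(1,1): Delta=-0.0693 Bond=19.0809
(2,0): Delta=0.0000 Bond=8.6207
(2,1): Delta=0.0000 Bond=8.6207
(2,2): Delta=-0.0844 Bond=26.4929
V0=3.6373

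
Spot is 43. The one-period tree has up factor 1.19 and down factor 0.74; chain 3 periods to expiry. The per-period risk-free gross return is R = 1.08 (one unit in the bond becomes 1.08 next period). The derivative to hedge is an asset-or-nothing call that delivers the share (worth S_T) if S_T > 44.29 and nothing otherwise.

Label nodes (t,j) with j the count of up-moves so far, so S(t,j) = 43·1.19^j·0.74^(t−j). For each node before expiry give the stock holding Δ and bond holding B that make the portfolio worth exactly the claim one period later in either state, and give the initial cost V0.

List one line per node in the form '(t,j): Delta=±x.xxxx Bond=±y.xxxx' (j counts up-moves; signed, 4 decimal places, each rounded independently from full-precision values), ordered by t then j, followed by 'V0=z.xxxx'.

Risk-neutral probability p* = (R−d)/(u−d) = (1.08−0.74)/(1.19−0.74) = 0.7556.
At expiry t=3: V(3,0)=0.0000, V(3,1)=0.0000, V(3,2)=45.0603, V(3,3)=72.4618
(2,0): S=23.5468. Δ = (V_up−V_dn)/(S_up−S_dn) = (0.0000−0.0000)/(28.0207−17.4246) = 0.0000. V = [p*·0.0000 + (1−p*)·0.0000]/1.08 = 0.0000. B = V − Δ·S = 0.0000.
(2,1): S=37.8658. Δ = (V_up−V_dn)/(S_up−S_dn) = (45.0603−0.0000)/(45.0603−28.0207) = 2.6444. V = [p*·45.0603 + (1−p*)·0.0000]/1.08 = 31.5237. B = V − Δ·S = -68.6103.
(2,2): S=60.8923. Δ = (V_up−V_dn)/(S_up−S_dn) = (72.4618−45.0603)/(72.4618−45.0603) = 1.0000. V = [p*·72.4618 + (1−p*)·45.0603]/1.08 = 60.8923. B = V − Δ·S = 0.0000.
(1,0): S=31.8200. Δ = (V_up−V_dn)/(S_up−S_dn) = (31.5237−0.0000)/(37.8658−23.5468) = 2.2015. V = [p*·31.5237 + (1−p*)·0.0000]/1.08 = 22.0536. B = V − Δ·S = -47.9990.
(1,1): S=51.1700. Δ = (V_up−V_dn)/(S_up−S_dn) = (60.8923−31.5237)/(60.8923−37.8658) = 1.2754. V = [p*·60.8923 + (1−p*)·31.5237]/1.08 = 49.7345. B = V − Δ·S = -15.5291.
(0,0): S=43.0000. Δ = (V_up−V_dn)/(S_up−S_dn) = (49.7345−22.0536)/(51.1700−31.8200) = 1.4305. V = [p*·49.7345 + (1−p*)·22.0536]/1.08 = 39.7853. B = V − Δ·S = -21.7279.
Self-financing check: at every node Δ·S+B equals the discounted successor values.

(0,0): Delta=1.4305 Bond=-21.7279
(1,0): Delta=2.2015 Bond=-47.9990
(1,1): Delta=1.2754 Bond=-15.5291
(2,0): Delta=0.0000 Bond=0.0000
(2,1): Delta=2.6444 Bond=-68.6103
(2,2): Delta=1.0000 Bond=0.0000
V0=39.7853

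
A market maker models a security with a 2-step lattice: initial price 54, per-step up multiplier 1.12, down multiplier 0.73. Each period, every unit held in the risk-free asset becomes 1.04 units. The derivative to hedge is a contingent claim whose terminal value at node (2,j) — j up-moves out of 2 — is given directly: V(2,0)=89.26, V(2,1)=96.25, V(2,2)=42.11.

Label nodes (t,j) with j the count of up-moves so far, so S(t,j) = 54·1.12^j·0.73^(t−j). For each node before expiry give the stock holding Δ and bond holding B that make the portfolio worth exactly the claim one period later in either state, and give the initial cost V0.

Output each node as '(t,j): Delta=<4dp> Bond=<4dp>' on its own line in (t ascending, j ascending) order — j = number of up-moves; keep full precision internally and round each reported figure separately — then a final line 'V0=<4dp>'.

(0,0): Delta=-1.8994 Bond=159.6559
(1,0): Delta=0.4547 Bond=73.2463
(1,1): Delta=-2.2953 Bond=189.9894
V0=57.0905

The replicating-portfolio and risk-neutral prices coincide; use p* = (1.04−0.73)/(1.12−0.73) = 0.7949 for the latter.
Payoff layer (t=2): V(2,0)=89.2600, V(2,1)=96.2500, V(2,2)=42.1100
Node (1,0) S=39.4200: V=(p*·96.2500+(1−p*)·89.2600)/1.04=91.1694; Δ=(96.2500−89.2600)/(44.1504−28.7766)=0.4547; B=V−Δ·S=73.2463
Node (1,1) S=60.4800: V=(p*·42.1100+(1−p*)·96.2500)/1.04=51.1689; Δ=(42.1100−96.2500)/(67.7376−44.1504)=-2.2953; B=V−Δ·S=189.9894
Node (0,0) S=54.0000: V=(p*·51.1689+(1−p*)·91.1694)/1.04=57.0905; Δ=(51.1689−91.1694)/(60.4800−39.4200)=-1.8994; B=V−Δ·S=159.6559
Each (Δ,B) replicates both successor values, so the strategy is self-financing and V0 is arbitrage-free.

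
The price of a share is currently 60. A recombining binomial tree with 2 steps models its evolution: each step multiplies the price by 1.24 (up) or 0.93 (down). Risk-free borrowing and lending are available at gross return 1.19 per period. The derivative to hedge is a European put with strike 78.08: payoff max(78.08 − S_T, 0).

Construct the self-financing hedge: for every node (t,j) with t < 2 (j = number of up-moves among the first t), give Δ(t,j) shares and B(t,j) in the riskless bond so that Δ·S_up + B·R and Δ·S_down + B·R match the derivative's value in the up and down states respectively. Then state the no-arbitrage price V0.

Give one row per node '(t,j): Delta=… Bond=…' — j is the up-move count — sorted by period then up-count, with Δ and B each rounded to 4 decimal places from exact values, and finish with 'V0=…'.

No-arbitrage ⇒ martingale measure with p* = (R−d)/(u−d) = 0.8387.
Terminal values V(2,·): V(2,0)=26.1860, V(2,1)=8.8880, V(2,2)=0.0000
(1,0): S=55.8000. Δ = (V_up−V_dn)/(S_up−S_dn) = (8.8880−26.1860)/(69.1920−51.8940) = -1.0000. V = [p*·8.8880 + (1−p*)·26.1860]/1.19 = 9.8134. B = V − Δ·S = 65.6134.
(1,1): S=74.4000. Δ = (V_up−V_dn)/(S_up−S_dn) = (0.0000−8.8880)/(92.2560−69.1920) = -0.3854. V = [p*·0.0000 + (1−p*)·8.8880]/1.19 = 1.2047. B = V − Δ·S = 29.8756.
(0,0): S=60.0000. Δ = (V_up−V_dn)/(S_up−S_dn) = (1.2047−9.8134)/(74.4000−55.8000) = -0.4628. V = [p*·1.2047 + (1−p*)·9.8134]/1.19 = 2.1791. B = V − Δ·S = 29.9494.
Root portfolio cost Δ·60+B reproduces V0=2.1791.

(0,0): Delta=-0.4628 Bond=29.9494
(1,0): Delta=-1.0000 Bond=65.6134
(1,1): Delta=-0.3854 Bond=29.8756
V0=2.1791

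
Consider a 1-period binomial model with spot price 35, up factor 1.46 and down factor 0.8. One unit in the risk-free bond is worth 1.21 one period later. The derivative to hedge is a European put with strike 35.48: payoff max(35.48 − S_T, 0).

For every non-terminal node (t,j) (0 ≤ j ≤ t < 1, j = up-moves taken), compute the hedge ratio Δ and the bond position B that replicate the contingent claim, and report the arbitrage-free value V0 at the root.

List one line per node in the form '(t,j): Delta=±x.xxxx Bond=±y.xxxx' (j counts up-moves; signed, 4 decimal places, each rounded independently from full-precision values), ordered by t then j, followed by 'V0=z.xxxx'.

(0,0): Delta=-0.3238 Bond=13.6749
V0=2.3416

Risk-neutral probability p* = (R−d)/(u−d) = (1.21−0.8)/(1.46−0.8) = 0.6212.
Payoff layer (t=1): V(1,0)=7.4800, V(1,1)=0.0000
  t=0,j=0: stock 35.0000 → up 51.1000 (V=0.0000), down 28.0000 (V=7.4800). Price 2.3416; hedge Δ=-0.3238, bond B=13.6749.
Each (Δ,B) replicates both successor values, so the strategy is self-financing and V0 is arbitrage-free.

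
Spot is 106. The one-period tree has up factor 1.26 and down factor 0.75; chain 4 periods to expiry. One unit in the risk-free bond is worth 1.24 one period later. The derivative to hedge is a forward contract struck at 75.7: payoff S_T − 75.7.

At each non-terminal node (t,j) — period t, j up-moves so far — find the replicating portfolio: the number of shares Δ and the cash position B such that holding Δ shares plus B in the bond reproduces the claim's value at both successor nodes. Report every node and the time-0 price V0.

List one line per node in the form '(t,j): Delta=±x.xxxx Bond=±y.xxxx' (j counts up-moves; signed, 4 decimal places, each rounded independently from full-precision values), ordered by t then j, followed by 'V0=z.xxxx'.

(0,0): Delta=1.0000 Bond=-32.0191
(1,0): Delta=1.0000 Bond=-39.7037
(1,1): Delta=1.0000 Bond=-39.7037
(2,0): Delta=1.0000 Bond=-49.2326
(2,1): Delta=1.0000 Bond=-49.2326
(2,2): Delta=1.0000 Bond=-49.2326
(3,0): Delta=1.0000 Bond=-61.0484
(3,1): Delta=1.0000 Bond=-61.0484
(3,2): Delta=1.0000 Bond=-61.0484
(3,3): Delta=1.0000 Bond=-61.0484
V0=73.9809

Under the risk-neutral measure, an up-move has probability p* = (R−d)/(u−d) = 0.9608 and values discount at R = 1.24.
Terminal values V(4,·): V(4,0)=-42.1609, V(4,1)=-19.3544, V(4,2)=18.9607, V(4,3)=83.3299, V(4,4)=191.4702
Node (3,0) S=44.7188: V=(p*·-19.3544+(1−p*)·-42.1609)/1.24=-16.3296; Δ=(-19.3544−-42.1609)/(56.3456−33.5391)=1.0000; B=V−Δ·S=-61.0484
Node (3,1) S=75.1275: V=(p*·18.9607+(1−p*)·-19.3544)/1.24=14.0791; Δ=(18.9607−-19.3544)/(94.6607−56.3456)=1.0000; B=V−Δ·S=-61.0484
Node (3,2) S=126.2142: V=(p*·83.3299+(1−p*)·18.9607)/1.24=65.1658; Δ=(83.3299−18.9607)/(159.0299−94.6607)=1.0000; B=V−Δ·S=-61.0484
Node (3,3) S=212.0399: V=(p*·191.4702+(1−p*)·83.3299)/1.24=150.9915; Δ=(191.4702−83.3299)/(267.1702−159.0299)=1.0000; B=V−Δ·S=-61.0484
Node (2,0) S=59.6250: V=(p*·14.0791+(1−p*)·-16.3296)/1.24=10.3924; Δ=(14.0791−-16.3296)/(75.1275−44.7188)=1.0000; B=V−Δ·S=-49.2326
Node (2,1) S=100.1700: V=(p*·65.1658+(1−p*)·14.0791)/1.24=50.9374; Δ=(65.1658−14.0791)/(126.2142−75.1275)=1.0000; B=V−Δ·S=-49.2326
Node (2,2) S=168.2856: V=(p*·150.9915+(1−p*)·65.1658)/1.24=119.0530; Δ=(150.9915−65.1658)/(212.0399−126.2142)=1.0000; B=V−Δ·S=-49.2326
Node (1,0) S=79.5000: V=(p*·50.9374+(1−p*)·10.3924)/1.24=39.7963; Δ=(50.9374−10.3924)/(100.1700−59.6250)=1.0000; B=V−Δ·S=-39.7037
Node (1,1) S=133.5600: V=(p*·119.0530+(1−p*)·50.9374)/1.24=93.8563; Δ=(119.0530−50.9374)/(168.2856−100.1700)=1.0000; B=V−Δ·S=-39.7037
Node (0,0) S=106.0000: V=(p*·93.8563+(1−p*)·39.7963)/1.24=73.9809; Δ=(93.8563−39.7963)/(133.5600−79.5000)=1.0000; B=V−Δ·S=-32.0191
Root portfolio cost Δ·106+B reproduces V0=73.9809.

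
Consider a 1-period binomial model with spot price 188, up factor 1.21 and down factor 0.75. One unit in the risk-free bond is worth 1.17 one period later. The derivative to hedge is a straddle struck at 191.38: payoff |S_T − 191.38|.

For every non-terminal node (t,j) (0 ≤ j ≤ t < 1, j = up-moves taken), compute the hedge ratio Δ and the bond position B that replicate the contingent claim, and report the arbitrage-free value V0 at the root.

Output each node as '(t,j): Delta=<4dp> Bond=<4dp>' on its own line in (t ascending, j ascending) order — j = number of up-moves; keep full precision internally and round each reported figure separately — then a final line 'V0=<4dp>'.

(0,0): Delta=-0.1651 Bond=62.9595
V0=31.9160

Risk-neutral probability p* = (R−d)/(u−d) = (1.17−0.75)/(1.21−0.75) = 0.9130.
At expiry t=1: V(1,0)=50.3800, V(1,1)=36.1000
(0,0): S=188.0000. Δ = (V_up−V_dn)/(S_up−S_dn) = (36.1000−50.3800)/(227.4800−141.0000) = -0.1651. V = [p*·36.1000 + (1−p*)·50.3800]/1.17 = 31.9160. B = V − Δ·S = 62.9595.
The time-0 hedge costs 31.9160, which is the no-arbitrage price.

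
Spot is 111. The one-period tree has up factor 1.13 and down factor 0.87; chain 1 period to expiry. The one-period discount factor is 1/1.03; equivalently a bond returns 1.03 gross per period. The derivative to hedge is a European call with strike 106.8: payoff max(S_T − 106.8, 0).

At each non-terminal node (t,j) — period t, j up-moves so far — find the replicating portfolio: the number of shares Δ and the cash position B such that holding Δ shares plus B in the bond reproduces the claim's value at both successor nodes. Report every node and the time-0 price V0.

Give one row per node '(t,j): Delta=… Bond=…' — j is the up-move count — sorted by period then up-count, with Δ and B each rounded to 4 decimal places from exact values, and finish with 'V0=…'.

Risk-neutral probability p* = (R−d)/(u−d) = (1.03−0.87)/(1.13−0.87) = 0.6154.
Terminal values V(1,·): V(1,0)=0.0000, V(1,1)=18.6300
  t=0,j=0: stock 111.0000 → up 125.4300 (V=18.6300), down 96.5700 (V=0.0000). Price 11.1307; hedge Δ=0.6455, bond B=-60.5232.
Root portfolio cost Δ·111+B reproduces V0=11.1307.

(0,0): Delta=0.6455 Bond=-60.5232
V0=11.1307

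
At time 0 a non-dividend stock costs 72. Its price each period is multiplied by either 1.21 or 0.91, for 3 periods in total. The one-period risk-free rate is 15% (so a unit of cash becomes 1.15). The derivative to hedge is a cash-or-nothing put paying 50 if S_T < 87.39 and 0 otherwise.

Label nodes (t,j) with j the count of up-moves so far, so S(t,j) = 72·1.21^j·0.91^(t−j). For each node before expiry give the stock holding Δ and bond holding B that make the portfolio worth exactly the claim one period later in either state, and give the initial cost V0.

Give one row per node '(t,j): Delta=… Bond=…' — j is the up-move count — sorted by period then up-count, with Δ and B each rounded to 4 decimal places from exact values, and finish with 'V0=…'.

(0,0): Delta=-0.5601 Bond=43.7467
(1,0): Delta=-1.7696 Bond=129.5526
(1,1): Delta=-0.3327 Bond=30.4978
(2,0): Delta=0.0000 Bond=43.4783
(2,1): Delta=-2.1023 Bond=175.3623
(2,2): Delta=0.0000 Bond=0.0000
V0=3.4191

Risk-neutral probability p* = (R−d)/(u−d) = (1.15−0.91)/(1.21−0.91) = 0.8000.
At expiry t=3: V(3,0)=50.0000, V(3,1)=50.0000, V(3,2)=0.0000, V(3,3)=0.0000
Node (2,0) S=59.6232: V=(p*·50.0000+(1−p*)·50.0000)/1.15=43.4783; Δ=(50.0000−50.0000)/(72.1441−54.2571)=0.0000; B=V−Δ·S=43.4783
Node (2,1) S=79.2792: V=(p*·0.0000+(1−p*)·50.0000)/1.15=8.6957; Δ=(0.0000−50.0000)/(95.9278−72.1441)=-2.1023; B=V−Δ·S=175.3623
Node (2,2) S=105.4152: V=(p*·0.0000+(1−p*)·0.0000)/1.15=0.0000; Δ=(0.0000−0.0000)/(127.5524−95.9278)=0.0000; B=V−Δ·S=0.0000
Node (1,0) S=65.5200: V=(p*·8.6957+(1−p*)·43.4783)/1.15=13.6106; Δ=(8.6957−43.4783)/(79.2792−59.6232)=-1.7696; B=V−Δ·S=129.5526
Node (1,1) S=87.1200: V=(p*·0.0000+(1−p*)·8.6957)/1.15=1.5123; Δ=(0.0000−8.6957)/(105.4152−79.2792)=-0.3327; B=V−Δ·S=30.4978
Node (0,0) S=72.0000: V=(p*·1.5123+(1−p*)·13.6106)/1.15=3.4191; Δ=(1.5123−13.6106)/(87.1200−65.5200)=-0.5601; B=V−Δ·S=43.7467
The time-0 hedge costs 3.4191, which is the no-arbitrage price.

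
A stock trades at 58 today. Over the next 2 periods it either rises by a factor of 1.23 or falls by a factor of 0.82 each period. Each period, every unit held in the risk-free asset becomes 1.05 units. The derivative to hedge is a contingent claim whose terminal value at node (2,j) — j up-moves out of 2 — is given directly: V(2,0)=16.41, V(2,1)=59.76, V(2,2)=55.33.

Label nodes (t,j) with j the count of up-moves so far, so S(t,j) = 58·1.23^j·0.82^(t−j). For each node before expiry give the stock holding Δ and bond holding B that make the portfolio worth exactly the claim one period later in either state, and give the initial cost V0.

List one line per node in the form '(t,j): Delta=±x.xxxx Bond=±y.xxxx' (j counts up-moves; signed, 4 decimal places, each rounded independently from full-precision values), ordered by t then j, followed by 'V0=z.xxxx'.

(0,0): Delta=0.6627 Bond=6.9253
(1,0): Delta=2.2231 Bond=-66.9429
(1,1): Delta=-0.1515 Bond=65.3524
V0=45.3610

Risk-neutral probability p* = (R−d)/(u−d) = (1.05−0.82)/(1.23−0.82) = 0.5610.
Terminal values V(2,·): V(2,0)=16.4100, V(2,1)=59.7600, V(2,2)=55.3300
  t=1,j=0: stock 47.5600 → up 58.4988 (V=59.7600), down 38.9992 (V=16.4100). Price 38.7889; hedge Δ=2.2231, bond B=-66.9429.
  t=1,j=1: stock 71.3400 → up 87.7482 (V=55.3300), down 58.4988 (V=59.7600). Price 54.5475; hedge Δ=-0.1515, bond B=65.3524.
  t=0,j=0: stock 58.0000 → up 71.3400 (V=54.5475), down 47.5600 (V=38.7889). Price 45.3610; hedge Δ=0.6627, bond B=6.9253.
Each (Δ,B) replicates both successor values, so the strategy is self-financing and V0 is arbitrage-free.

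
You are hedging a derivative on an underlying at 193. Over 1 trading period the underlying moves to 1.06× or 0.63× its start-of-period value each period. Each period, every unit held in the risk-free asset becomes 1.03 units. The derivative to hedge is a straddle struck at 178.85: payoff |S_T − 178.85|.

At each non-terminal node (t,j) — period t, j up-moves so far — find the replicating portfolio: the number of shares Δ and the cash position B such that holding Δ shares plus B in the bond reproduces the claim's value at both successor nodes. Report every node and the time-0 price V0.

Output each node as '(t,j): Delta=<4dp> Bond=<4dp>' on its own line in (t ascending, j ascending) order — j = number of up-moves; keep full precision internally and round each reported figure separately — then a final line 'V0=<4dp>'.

Since d<R<u, set p* = (R−d)/(u−d) = 0.9302; price each node as the discounted p*-expectation of its children.
At expiry t=1: V(1,0)=57.2600, V(1,1)=25.7300
Node (0,0) S=193.0000: V=(p*·25.7300+(1−p*)·57.2600)/1.03=27.1163; Δ=(25.7300−57.2600)/(204.5800−121.5900)=-0.3799; B=V−Δ·S=100.4419
The time-0 hedge costs 27.1163, which is the no-arbitrage price.

(0,0): Delta=-0.3799 Bond=100.4419
V0=27.1163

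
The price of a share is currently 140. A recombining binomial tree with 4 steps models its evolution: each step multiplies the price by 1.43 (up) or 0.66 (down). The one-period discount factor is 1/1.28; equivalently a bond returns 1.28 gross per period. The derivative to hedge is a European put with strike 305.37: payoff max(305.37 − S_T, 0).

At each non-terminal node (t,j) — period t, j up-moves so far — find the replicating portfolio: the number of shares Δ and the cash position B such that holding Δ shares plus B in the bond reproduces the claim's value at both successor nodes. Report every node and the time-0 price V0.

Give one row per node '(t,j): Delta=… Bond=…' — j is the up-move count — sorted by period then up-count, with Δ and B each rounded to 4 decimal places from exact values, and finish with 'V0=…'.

(0,0): Delta=-0.3533 Bond=67.0759
(1,0): Delta=-1.0000 Bond=145.6118
(1,1): Delta=-0.2811 Bond=71.4004
(2,0): Delta=-1.0000 Bond=186.3831
(2,1): Delta=-1.0000 Bond=186.3831
(2,2): Delta=-0.2008 Bond=68.4109
(3,0): Delta=-1.0000 Bond=238.5703
(3,1): Delta=-1.0000 Bond=238.5703
(3,2): Delta=-1.0000 Bond=238.5703
(3,3): Delta=-0.1116 Bond=51.0327
V0=17.6132

Under the risk-neutral measure, an up-move has probability p* = (R−d)/(u−d) = 0.8052 and values discount at R = 1.28.
Terminal payoffs: V(4,0)=278.8054, V(4,1)=247.8133, V(4,2)=180.6638, V(4,3)=35.1733, V(4,4)=0.0000
Node (3,0) S=40.2494: V=(p*·247.8133+(1−p*)·278.8054)/1.28=198.3209; Δ=(247.8133−278.8054)/(57.5567−26.5646)=-1.0000; B=V−Δ·S=238.5703
Node (3,1) S=87.2071: V=(p*·180.6638+(1−p*)·247.8133)/1.28=151.3632; Δ=(180.6638−247.8133)/(124.7062−57.5567)=-1.0000; B=V−Δ·S=238.5703
Node (3,2) S=188.9488: V=(p*·35.1733+(1−p*)·180.6638)/1.28=49.6216; Δ=(35.1733−180.6638)/(270.1967−124.7062)=-1.0000; B=V−Δ·S=238.5703
Node (3,3) S=409.3890: V=(p*·0.0000+(1−p*)·35.1733)/1.28=5.3531; Δ=(0.0000−35.1733)/(585.4262−270.1967)=-0.1116; B=V−Δ·S=51.0327
Node (2,0) S=60.9840: V=(p*·151.3632+(1−p*)·198.3209)/1.28=125.3991; Δ=(151.3632−198.3209)/(87.2071−40.2494)=-1.0000; B=V−Δ·S=186.3831
Node (2,1) S=132.1320: V=(p*·49.6216+(1−p*)·151.3632)/1.28=54.2511; Δ=(49.6216−151.3632)/(188.9488−87.2071)=-1.0000; B=V−Δ·S=186.3831
Node (2,2) S=286.2860: V=(p*·5.3531+(1−p*)·49.6216)/1.28=10.9194; Δ=(5.3531−49.6216)/(409.3890−188.9488)=-0.2008; B=V−Δ·S=68.4109
Node (1,0) S=92.4000: V=(p*·54.2511+(1−p*)·125.3991)/1.28=53.2118; Δ=(54.2511−125.3991)/(132.1320−60.9840)=-1.0000; B=V−Δ·S=145.6118
Node (1,1) S=200.2000: V=(p*·10.9194+(1−p*)·54.2511)/1.28=15.1255; Δ=(10.9194−54.2511)/(286.2860−132.1320)=-0.2811; B=V−Δ·S=71.4004
Node (0,0) S=140.0000: V=(p*·15.1255+(1−p*)·53.2118)/1.28=17.6132; Δ=(15.1255−53.2118)/(200.2000−92.4000)=-0.3533; B=V−Δ·S=67.0759
Each (Δ,B) replicates both successor values, so the strategy is self-financing and V0 is arbitrage-free.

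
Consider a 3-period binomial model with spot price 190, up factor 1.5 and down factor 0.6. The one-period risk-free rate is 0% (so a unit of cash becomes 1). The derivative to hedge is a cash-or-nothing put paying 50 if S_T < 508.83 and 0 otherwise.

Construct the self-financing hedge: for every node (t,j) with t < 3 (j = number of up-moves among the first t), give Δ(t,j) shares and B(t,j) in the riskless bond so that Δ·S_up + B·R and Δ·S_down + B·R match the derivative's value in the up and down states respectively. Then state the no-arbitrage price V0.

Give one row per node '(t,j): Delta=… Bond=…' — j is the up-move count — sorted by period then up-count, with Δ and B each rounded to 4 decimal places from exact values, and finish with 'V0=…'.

Since d<R<u, set p* = (R−d)/(u−d) = 0.4444; price each node as the discounted p*-expectation of its children.
At expiry t=3: V(3,0)=50.0000, V(3,1)=50.0000, V(3,2)=50.0000, V(3,3)=0.0000
(2,0): S=68.4000. Δ = (V_up−V_dn)/(S_up−S_dn) = (50.0000−50.0000)/(102.6000−41.0400) = 0.0000. V = [p*·50.0000 + (1−p*)·50.0000]/1 = 50.0000. B = V − Δ·S = 50.0000.
(2,1): S=171.0000. Δ = (V_up−V_dn)/(S_up−S_dn) = (50.0000−50.0000)/(256.5000−102.6000) = 0.0000. V = [p*·50.0000 + (1−p*)·50.0000]/1 = 50.0000. B = V − Δ·S = 50.0000.
(2,2): S=427.5000. Δ = (V_up−V_dn)/(S_up−S_dn) = (0.0000−50.0000)/(641.2500−256.5000) = -0.1300. V = [p*·0.0000 + (1−p*)·50.0000]/1 = 27.7778. B = V − Δ·S = 83.3333.
(1,0): S=114.0000. Δ = (V_up−V_dn)/(S_up−S_dn) = (50.0000−50.0000)/(171.0000−68.4000) = 0.0000. V = [p*·50.0000 + (1−p*)·50.0000]/1 = 50.0000. B = V − Δ·S = 50.0000.
(1,1): S=285.0000. Δ = (V_up−V_dn)/(S_up−S_dn) = (27.7778−50.0000)/(427.5000−171.0000) = -0.0866. V = [p*·27.7778 + (1−p*)·50.0000]/1 = 40.1235. B = V − Δ·S = 64.8148.
(0,0): S=190.0000. Δ = (V_up−V_dn)/(S_up−S_dn) = (40.1235−50.0000)/(285.0000−114.0000) = -0.0578. V = [p*·40.1235 + (1−p*)·50.0000]/1 = 45.6104. B = V − Δ·S = 56.5844.
Self-financing check: at every node Δ·S+B equals the discounted successor values.

(0,0): Delta=-0.0578 Bond=56.5844
(1,0): Delta=0.0000 Bond=50.0000
(1,1): Delta=-0.0866 Bond=64.8148
(2,0): Delta=0.0000 Bond=50.0000
(2,1): Delta=0.0000 Bond=50.0000
(2,2): Delta=-0.1300 Bond=83.3333
V0=45.6104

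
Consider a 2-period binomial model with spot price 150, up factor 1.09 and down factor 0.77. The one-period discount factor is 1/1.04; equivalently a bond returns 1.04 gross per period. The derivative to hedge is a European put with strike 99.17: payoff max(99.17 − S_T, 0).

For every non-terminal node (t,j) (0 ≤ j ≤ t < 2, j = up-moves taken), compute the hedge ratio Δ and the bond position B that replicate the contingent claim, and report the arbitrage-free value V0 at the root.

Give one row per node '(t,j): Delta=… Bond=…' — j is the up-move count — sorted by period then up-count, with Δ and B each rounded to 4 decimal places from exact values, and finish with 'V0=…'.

The replicating-portfolio and risk-neutral prices coincide; use p* = (1.04−0.77)/(1.09−0.77) = 0.8437 for the latter.
Terminal values V(2,·): V(2,0)=10.2350, V(2,1)=0.0000, V(2,2)=0.0000
Node (1,0) S=115.5000: V=(p*·0.0000+(1−p*)·10.2350)/1.04=1.5377; Δ=(0.0000−10.2350)/(125.8950−88.9350)=-0.2769; B=V−Δ·S=33.5221
Node (1,1) S=163.5000: V=(p*·0.0000+(1−p*)·0.0000)/1.04=0.0000; Δ=(0.0000−0.0000)/(178.2150−125.8950)=0.0000; B=V−Δ·S=0.0000
Node (0,0) S=150.0000: V=(p*·0.0000+(1−p*)·1.5377)/1.04=0.2310; Δ=(0.0000−1.5377)/(163.5000−115.5000)=-0.0320; B=V−Δ·S=5.0364
Check: Δ(0,0)·S0 + B(0,0) = 0.2310 = V0.

(0,0): Delta=-0.0320 Bond=5.0364
(1,0): Delta=-0.2769 Bond=33.5221
(1,1): Delta=0.0000 Bond=0.0000
V0=0.2310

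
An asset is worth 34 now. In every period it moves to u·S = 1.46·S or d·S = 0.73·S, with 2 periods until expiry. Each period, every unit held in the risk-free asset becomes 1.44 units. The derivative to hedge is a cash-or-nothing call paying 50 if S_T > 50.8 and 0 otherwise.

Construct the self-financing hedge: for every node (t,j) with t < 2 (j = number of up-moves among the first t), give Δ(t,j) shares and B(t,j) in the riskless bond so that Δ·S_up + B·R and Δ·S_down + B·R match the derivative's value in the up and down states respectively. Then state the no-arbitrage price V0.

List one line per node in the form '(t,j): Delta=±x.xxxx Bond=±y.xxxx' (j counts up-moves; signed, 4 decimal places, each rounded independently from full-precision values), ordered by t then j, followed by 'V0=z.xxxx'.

(0,0): Delta=1.3606 Bond=-23.4520
(1,0): Delta=0.0000 Bond=0.0000
(1,1): Delta=1.3798 Bond=-34.7222
V0=22.8095

No-arbitrage ⇒ martingale measure with p* = (R−d)/(u−d) = 0.9726.
At expiry t=2: V(2,0)=0.0000, V(2,1)=0.0000, V(2,2)=50.0000
  t=1,j=0: stock 24.8200 → up 36.2372 (V=0.0000), down 18.1186 (V=0.0000). Price 0.0000; hedge Δ=0.0000, bond B=0.0000.
  t=1,j=1: stock 49.6400 → up 72.4744 (V=50.0000), down 36.2372 (V=0.0000). Price 33.7709; hedge Δ=1.3798, bond B=-34.7222.
  t=0,j=0: stock 34.0000 → up 49.6400 (V=33.7709), down 24.8200 (V=0.0000). Price 22.8095; hedge Δ=1.3606, bond B=-23.4520.
Root portfolio cost Δ·34+B reproduces V0=22.8095.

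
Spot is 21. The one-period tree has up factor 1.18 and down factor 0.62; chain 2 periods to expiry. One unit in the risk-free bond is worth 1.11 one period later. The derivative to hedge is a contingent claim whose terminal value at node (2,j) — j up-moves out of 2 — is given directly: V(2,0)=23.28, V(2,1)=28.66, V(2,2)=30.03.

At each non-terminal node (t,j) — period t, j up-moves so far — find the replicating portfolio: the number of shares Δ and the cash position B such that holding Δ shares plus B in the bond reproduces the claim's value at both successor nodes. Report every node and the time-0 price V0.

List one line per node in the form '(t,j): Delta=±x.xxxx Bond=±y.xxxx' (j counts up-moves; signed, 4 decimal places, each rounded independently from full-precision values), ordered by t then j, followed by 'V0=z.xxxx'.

Under the risk-neutral measure, an up-move has probability p* = (R−d)/(u−d) = 0.8750 and values discount at R = 1.11.
Terminal payoffs: V(2,0)=23.2800, V(2,1)=28.6600, V(2,2)=30.0300
  t=1,j=0: stock 13.0200 → up 15.3636 (V=28.6600), down 8.0724 (V=23.2800). Price 25.2140; hedge Δ=0.7379, bond B=15.6068.
  t=1,j=1: stock 24.7800 → up 29.2404 (V=30.0300), down 15.3636 (V=28.6600). Price 26.8998; hedge Δ=0.0987, bond B=24.4533.
  t=0,j=0: stock 21.0000 → up 24.7800 (V=26.8998), down 13.0200 (V=25.2140). Price 24.0442; hedge Δ=0.1434, bond B=21.0338.
Check: Δ(0,0)·S0 + B(0,0) = 24.0442 = V0.

(0,0): Delta=0.1434 Bond=21.0338
(1,0): Delta=0.7379 Bond=15.6068
(1,1): Delta=0.0987 Bond=24.4533
V0=24.0442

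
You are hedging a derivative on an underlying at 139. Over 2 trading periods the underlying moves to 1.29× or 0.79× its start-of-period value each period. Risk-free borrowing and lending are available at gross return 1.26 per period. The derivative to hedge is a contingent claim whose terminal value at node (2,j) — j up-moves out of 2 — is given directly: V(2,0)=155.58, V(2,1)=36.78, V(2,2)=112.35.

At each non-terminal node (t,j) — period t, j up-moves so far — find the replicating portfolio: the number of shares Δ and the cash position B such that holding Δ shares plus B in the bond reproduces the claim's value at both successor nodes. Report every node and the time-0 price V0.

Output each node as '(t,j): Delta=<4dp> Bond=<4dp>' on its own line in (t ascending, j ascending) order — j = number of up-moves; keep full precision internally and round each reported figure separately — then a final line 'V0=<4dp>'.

Risk-neutral probability p* = (R−d)/(u−d) = (1.26−0.79)/(1.29−0.79) = 0.9400.
Terminal payoffs: V(2,0)=155.5800, V(2,1)=36.7800, V(2,2)=112.3500
  t=1,j=0: stock 109.8100 → up 141.6549 (V=36.7800), down 86.7499 (V=155.5800). Price 34.8476; hedge Δ=-2.1637, bond B=272.4476.
  t=1,j=1: stock 179.3100 → up 231.3099 (V=112.3500), down 141.6549 (V=36.7800). Price 85.5681; hedge Δ=0.8429, bond B=-65.5719.
  t=0,j=0: stock 139.0000 → up 179.3100 (V=85.5681), down 109.8100 (V=34.8476). Price 65.4959; hedge Δ=0.7298, bond B=-35.9450.
Root portfolio cost Δ·139+B reproduces V0=65.4959.

(0,0): Delta=0.7298 Bond=-35.9450
(1,0): Delta=-2.1637 Bond=272.4476
(1,1): Delta=0.8429 Bond=-65.5719
V0=65.4959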